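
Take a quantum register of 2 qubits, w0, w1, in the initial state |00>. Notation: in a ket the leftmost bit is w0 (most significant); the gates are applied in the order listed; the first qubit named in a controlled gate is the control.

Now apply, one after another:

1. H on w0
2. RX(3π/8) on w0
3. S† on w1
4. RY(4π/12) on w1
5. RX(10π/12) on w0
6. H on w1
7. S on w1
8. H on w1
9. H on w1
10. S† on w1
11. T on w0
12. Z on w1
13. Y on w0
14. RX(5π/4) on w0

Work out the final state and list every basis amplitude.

The final amplitudes are -sqrt(2)*sqrt(sqrt(2)/4 + 1/2)*sin(3*pi/16)/4 - sqrt(6)*sqrt(sqrt(2)/4 + 1/2)*sin(3*pi/16)/8 + sqrt(2)*sqrt(sqrt(2)/4 + 1/2)*cos(3*pi/16)/8 - sqrt(2)*I*sqrt(sqrt(2)/4 + 1/2)*cos(3*pi/16)/4 - sqrt(6)*I*sqrt(sqrt(2)/4 + 1/2)*cos(3*pi/16)/8 - sqrt(2)*I*sqrt(sqrt(2)/4 + 1/2)*sin(3*pi/16)/8 - sqrt(2)*I*sqrt(1/2 - sqrt(2)/4)*exp(I*pi/4)*sin(3*pi/16)/4 - sqrt(6)*I*sqrt(1/2 - sqrt(2)/4)*exp(I*pi/4)*sin(3*pi/16)/8 + sqrt(2)*sqrt(1/2 - sqrt(2)/4)*exp(I*pi/4)*sin(3*pi/16)/8 + sqrt(2)*I*sqrt(1/2 - sqrt(2)/4)*exp(I*pi/4)*cos(3*pi/16)/8 + sqrt(6)*sqrt(1/2 - sqrt(2)/4)*exp(I*pi/4)*cos(3*pi/16)/8 + sqrt(2)*sqrt(1/2 - sqrt(2)/4)*exp(I*pi/4)*cos(3*pi/16)/4 on |00>, -sqrt(2)*sqrt(sqrt(2)/4 + 1/2)*cos(3*pi/16)/4 + sqrt(2)*sqrt(sqrt(2)/4 + 1/2)*sin(3*pi/16)/8 + sqrt(6)*sqrt(sqrt(2)/4 + 1/2)*cos(3*pi/16)/8 - sqrt(6)*I*sqrt(sqrt(2)/4 + 1/2)*sin(3*pi/16)/8 - sqrt(2)*I*sqrt(1/2 - sqrt(2)/4)*exp(I*pi/4)*cos(3*pi/16)/4 - sqrt(2)*sqrt(1/2 - sqrt(2)/4)*exp(I*pi/4)*sin(3*pi/16)/4 - sqrt(2)*sqrt(1/2 - sqrt(2)/4)*exp(I*pi/4)*cos(3*pi/16)/8 + sqrt(2)*I*sqrt(1/2 - sqrt(2)/4)*exp(I*pi/4)*sin(3*pi/16)/8 + sqrt(6)*sqrt(1/2 - sqrt(2)/4)*exp(I*pi/4)*sin(3*pi/16)/8 + sqrt(6)*I*sqrt(1/2 - sqrt(2)/4)*exp(I*pi/4)*cos(3*pi/16)/8 + sqrt(2)*I*sqrt(sqrt(2)/4 + 1/2)*cos(3*pi/16)/8 + sqrt(2)*I*sqrt(sqrt(2)/4 + 1/2)*sin(3*pi/16)/4 on |01>, -sqrt(2)*sqrt(1/2 - sqrt(2)/4)*cos(3*pi/16)/4 - sqrt(6)*sqrt(1/2 - sqrt(2)/4)*cos(3*pi/16)/8 - sqrt(2)*sqrt(1/2 - sqrt(2)/4)*sin(3*pi/16)/8 - sqrt(2)*sqrt(sqrt(2)/4 + 1/2)*exp(I*pi/4)*cos(3*pi/16)/8 - sqrt(2)*I*sqrt(1/2 - sqrt(2)/4)*cos(3*pi/16)/8 + sqrt(2)*I*sqrt(sqrt(2)/4 + 1/2)*exp(I*pi/4)*sin(3*pi/16)/8 + sqrt(6)*I*sqrt(1/2 - sqrt(2)/4)*sin(3*pi/16)/8 + sqrt(2)*I*sqrt(1/2 - sqrt(2)/4)*sin(3*pi/16)/4 + sqrt(6)*sqrt(sqrt(2)/4 + 1/2)*exp(I*pi/4)*sin(3*pi/16)/8 + sqrt(2)*sqrt(sqrt(2)/4 + 1/2)*exp(I*pi/4)*sin(3*pi/16)/4 + sqrt(6)*I*sqrt(sqrt(2)/4 + 1/2)*exp(I*pi/4)*cos(3*pi/16)/8 + sqrt(2)*I*sqrt(sqrt(2)/4 + 1/2)*exp(I*pi/4)*cos(3*pi/16)/4 on |10>, -sqrt(6)*sqrt(1/2 - sqrt(2)/4)*sin(3*pi/16)/8 + sqrt(2)*sqrt(1/2 - sqrt(2)/4)*cos(3*pi/16)/8 + sqrt(2)*sqrt(1/2 - sqrt(2)/4)*sin(3*pi/16)/4 - sqrt(6)*sqrt(sqrt(2)/4 + 1/2)*exp(I*pi/4)*cos(3*pi/16)/8 - sqrt(2)*I*sqrt(sqrt(2)/4 + 1/2)*exp(I*pi/4)*sin(3*pi/16)/4 - sqrt(6)*I*sqrt(1/2 - sqrt(2)/4)*cos(3*pi/16)/8 - sqrt(2)*I*sqrt(sqrt(2)/4 + 1/2)*exp(I*pi/4)*cos(3*pi/16)/8 - sqrt(2)*sqrt(sqrt(2)/4 + 1/2)*exp(I*pi/4)*sin(3*pi/16)/8 - sqrt(2)*I*sqrt(1/2 - sqrt(2)/4)*sin(3*pi/16)/8 + sqrt(6)*I*sqrt(sqrt(2)/4 + 1/2)*exp(I*pi/4)*sin(3*pi/16)/8 + sqrt(2)*I*sqrt(1/2 - sqrt(2)/4)*cos(3*pi/16)/4 + sqrt(2)*sqrt(sqrt(2)/4 + 1/2)*exp(I*pi/4)*cos(3*pi/16)/4 on |11>.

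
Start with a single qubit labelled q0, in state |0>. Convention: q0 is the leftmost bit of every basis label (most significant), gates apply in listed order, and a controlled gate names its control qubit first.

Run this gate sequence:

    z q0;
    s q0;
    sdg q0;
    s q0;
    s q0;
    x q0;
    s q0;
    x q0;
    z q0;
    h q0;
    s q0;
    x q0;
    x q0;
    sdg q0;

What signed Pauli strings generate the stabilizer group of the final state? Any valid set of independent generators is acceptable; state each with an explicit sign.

The stabilizer group can be generated by +X, among other valid generating sets.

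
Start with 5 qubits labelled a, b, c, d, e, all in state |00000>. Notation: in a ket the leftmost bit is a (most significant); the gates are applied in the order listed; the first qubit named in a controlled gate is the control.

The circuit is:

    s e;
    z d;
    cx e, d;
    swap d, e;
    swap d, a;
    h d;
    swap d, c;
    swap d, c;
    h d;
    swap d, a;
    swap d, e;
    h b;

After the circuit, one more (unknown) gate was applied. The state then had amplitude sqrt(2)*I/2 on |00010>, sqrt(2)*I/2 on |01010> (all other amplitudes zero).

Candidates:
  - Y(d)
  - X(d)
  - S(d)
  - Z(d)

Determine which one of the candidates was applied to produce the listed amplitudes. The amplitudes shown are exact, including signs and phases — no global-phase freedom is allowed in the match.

The applied gate was Y(d). Key observation: gates 4-11 undo each other exactly, leaving only the rest of the circuit to track.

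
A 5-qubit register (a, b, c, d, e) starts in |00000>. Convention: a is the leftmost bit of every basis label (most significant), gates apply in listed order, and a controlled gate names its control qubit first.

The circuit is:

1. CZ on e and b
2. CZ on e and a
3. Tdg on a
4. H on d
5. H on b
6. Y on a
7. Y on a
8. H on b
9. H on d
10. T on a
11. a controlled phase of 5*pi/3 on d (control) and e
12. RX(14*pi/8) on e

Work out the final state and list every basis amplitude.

The final amplitudes are -sqrt(sqrt(2) + 2)/2 on |00000>, -I*sqrt(2 - sqrt(2))/2 on |00001>, and 0 on every other basis state. Key observation: the block from step 3 through step 10 cancels to the identity and can be dropped.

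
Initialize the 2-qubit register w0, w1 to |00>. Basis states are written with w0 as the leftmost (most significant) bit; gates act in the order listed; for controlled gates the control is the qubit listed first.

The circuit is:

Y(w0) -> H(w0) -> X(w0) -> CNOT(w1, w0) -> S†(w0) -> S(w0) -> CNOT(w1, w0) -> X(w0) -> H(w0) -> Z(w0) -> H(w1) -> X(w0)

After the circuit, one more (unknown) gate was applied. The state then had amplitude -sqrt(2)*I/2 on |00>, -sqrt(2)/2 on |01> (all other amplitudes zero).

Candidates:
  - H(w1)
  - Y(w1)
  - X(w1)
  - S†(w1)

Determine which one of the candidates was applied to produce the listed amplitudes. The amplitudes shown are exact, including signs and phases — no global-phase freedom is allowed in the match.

It was S†(w1) that produced the state shown. Key observation: gates 2-9 undo each other exactly, leaving only the rest of the circuit to track.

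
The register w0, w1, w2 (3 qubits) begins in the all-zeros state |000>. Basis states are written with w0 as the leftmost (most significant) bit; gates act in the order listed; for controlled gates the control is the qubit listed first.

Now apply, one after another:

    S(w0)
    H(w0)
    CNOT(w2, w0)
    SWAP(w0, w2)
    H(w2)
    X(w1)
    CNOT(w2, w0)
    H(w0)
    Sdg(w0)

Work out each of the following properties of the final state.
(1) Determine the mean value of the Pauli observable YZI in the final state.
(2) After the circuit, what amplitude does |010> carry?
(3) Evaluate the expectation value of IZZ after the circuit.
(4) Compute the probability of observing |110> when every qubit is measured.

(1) In the final state, YZI has expectation 1.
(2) The final state's coefficient on |010> equals sqrt(2)/2.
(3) The expectation value of IZZ is -1.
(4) The probability of measuring |110> is 1/2.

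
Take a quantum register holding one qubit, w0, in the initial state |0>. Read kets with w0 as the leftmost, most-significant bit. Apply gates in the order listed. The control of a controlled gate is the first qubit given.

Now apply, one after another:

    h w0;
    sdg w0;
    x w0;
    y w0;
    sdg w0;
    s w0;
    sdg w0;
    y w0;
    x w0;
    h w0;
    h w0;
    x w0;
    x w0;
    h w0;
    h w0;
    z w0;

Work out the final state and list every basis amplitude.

The final amplitudes are sqrt(2)/2 on |0>, sqrt(2)/2 on |1>. Key observation: the block from step 10 through step 15 cancels to the identity and can be dropped.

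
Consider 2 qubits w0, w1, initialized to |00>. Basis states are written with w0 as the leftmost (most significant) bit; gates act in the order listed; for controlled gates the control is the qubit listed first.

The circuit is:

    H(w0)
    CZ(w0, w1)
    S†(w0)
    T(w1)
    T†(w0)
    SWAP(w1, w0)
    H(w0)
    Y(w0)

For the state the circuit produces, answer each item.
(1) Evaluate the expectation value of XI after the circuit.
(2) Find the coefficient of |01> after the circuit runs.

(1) The expectation value of XI is -1.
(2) The final state's coefficient on |01> equals exp(3*I*pi/4)/2.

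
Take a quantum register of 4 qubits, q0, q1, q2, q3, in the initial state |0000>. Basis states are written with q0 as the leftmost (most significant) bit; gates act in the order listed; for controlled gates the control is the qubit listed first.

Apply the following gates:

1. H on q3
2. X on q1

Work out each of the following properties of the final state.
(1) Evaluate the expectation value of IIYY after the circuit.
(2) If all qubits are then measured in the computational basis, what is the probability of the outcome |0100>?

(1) In the final state, IIYY has expectation 0.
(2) The probability of measuring |0100> is 1/2.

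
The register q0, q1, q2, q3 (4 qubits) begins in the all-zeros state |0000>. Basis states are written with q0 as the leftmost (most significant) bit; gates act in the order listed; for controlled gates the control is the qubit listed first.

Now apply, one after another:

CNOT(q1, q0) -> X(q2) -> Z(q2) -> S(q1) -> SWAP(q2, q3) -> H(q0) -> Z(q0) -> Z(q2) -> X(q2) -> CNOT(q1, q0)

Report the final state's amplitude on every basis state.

After the circuit, the state carries amplitude -sqrt(2)/2 on |0011>, sqrt(2)/2 on |1011>, and 0 on every other basis state.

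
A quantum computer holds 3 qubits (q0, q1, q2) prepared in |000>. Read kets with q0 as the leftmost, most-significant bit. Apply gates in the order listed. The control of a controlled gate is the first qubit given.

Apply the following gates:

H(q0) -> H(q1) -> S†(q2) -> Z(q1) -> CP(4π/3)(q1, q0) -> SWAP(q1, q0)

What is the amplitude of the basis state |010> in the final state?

The final state's coefficient on |010> equals 1/2.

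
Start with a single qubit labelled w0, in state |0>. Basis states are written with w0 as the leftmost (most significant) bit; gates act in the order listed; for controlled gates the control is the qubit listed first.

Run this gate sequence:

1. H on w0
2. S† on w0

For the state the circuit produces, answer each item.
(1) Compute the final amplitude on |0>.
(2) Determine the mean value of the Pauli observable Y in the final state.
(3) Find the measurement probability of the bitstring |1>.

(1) |0> carries amplitude sqrt(2)/2 in the final state.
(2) In the final state, Y has expectation -1.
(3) A full measurement returns |1> with probability 1/2.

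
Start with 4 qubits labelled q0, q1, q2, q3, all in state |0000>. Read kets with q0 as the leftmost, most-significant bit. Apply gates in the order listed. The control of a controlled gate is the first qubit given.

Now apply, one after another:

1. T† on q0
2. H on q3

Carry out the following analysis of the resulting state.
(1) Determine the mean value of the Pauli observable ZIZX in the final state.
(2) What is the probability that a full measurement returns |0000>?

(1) The expectation value of ZIZX is 1.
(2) Outcome |0000> occurs with probability 1/2.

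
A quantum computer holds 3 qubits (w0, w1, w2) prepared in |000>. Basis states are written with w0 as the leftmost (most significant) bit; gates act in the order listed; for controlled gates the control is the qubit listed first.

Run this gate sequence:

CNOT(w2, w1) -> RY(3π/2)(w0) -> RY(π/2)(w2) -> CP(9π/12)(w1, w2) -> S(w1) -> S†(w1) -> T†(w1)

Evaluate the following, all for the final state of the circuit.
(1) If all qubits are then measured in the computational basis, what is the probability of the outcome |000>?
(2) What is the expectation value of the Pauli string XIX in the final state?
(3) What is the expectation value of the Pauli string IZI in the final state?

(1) A full measurement returns |000> with probability 1/4.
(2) The observable XIX averages to -1.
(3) In the final state, IZI has expectation 1.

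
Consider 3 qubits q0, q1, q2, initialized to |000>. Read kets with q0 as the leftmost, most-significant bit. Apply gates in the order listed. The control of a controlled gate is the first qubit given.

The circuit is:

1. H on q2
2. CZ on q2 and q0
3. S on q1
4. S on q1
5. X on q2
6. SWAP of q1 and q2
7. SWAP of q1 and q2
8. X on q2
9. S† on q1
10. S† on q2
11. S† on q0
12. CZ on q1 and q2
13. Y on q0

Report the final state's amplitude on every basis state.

After the circuit, the state carries amplitude sqrt(2)*I/2 on |100>, sqrt(2)/2 on |101>, and 0 on every other basis state. Key observation: steps 4-9 multiply out to the identity, so the circuit reduces to the remaining gates.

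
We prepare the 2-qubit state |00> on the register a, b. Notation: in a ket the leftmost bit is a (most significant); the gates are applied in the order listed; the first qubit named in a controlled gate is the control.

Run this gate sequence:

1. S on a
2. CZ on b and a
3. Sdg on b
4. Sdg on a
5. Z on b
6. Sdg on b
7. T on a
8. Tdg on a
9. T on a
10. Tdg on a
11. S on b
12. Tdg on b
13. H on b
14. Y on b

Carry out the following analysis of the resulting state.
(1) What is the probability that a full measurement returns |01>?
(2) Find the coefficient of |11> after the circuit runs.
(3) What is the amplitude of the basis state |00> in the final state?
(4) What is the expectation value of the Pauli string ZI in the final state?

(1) Outcome |01> occurs with probability 1/2. Key observation: the block from step 6 through step 11 cancels to the identity and can be dropped.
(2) The amplitude on |11> is 0.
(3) The amplitude on |00> is -sqrt(2)*I/2.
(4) The observable ZI averages to 1.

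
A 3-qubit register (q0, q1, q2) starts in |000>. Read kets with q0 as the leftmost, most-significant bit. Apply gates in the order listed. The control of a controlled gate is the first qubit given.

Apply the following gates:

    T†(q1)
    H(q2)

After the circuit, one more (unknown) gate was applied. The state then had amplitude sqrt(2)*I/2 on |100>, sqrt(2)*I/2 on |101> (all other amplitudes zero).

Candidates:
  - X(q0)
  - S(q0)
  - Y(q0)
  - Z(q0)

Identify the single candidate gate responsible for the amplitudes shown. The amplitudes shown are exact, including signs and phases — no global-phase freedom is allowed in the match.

The unique candidate consistent with the amplitudes is Y(q0).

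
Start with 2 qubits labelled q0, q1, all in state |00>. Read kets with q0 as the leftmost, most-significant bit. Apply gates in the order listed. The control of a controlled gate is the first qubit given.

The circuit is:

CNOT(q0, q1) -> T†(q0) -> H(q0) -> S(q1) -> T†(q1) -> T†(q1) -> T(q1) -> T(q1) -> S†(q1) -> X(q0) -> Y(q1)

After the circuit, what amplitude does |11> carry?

|11> carries amplitude sqrt(2)*I/2 in the final state.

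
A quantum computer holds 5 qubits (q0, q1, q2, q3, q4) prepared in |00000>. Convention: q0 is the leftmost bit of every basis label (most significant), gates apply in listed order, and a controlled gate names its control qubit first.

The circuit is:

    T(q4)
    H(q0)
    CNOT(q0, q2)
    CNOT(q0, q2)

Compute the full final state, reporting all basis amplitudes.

After the circuit, the state carries amplitude sqrt(2)/2 on |00000>, sqrt(2)/2 on |10000>, and 0 on every other basis state. Key observation: the block from step 3 through step 4 cancels to the identity and can be dropped.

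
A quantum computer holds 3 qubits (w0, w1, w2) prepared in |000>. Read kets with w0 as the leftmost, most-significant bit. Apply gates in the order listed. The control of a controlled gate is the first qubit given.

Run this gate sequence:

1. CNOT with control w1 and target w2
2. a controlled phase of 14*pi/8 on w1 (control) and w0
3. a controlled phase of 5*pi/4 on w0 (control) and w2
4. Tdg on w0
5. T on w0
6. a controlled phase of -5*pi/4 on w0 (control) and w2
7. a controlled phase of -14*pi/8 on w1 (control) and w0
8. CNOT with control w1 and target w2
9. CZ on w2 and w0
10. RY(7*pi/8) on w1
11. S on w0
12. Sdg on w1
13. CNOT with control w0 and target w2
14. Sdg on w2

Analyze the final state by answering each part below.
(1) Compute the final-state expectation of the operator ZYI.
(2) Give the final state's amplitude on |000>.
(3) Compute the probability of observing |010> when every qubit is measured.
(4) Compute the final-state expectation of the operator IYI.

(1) In the final state, ZYI has expectation -sqrt(2 - sqrt(2))/2. Key observation: steps 1-8 multiply out to the identity, so the circuit reduces to the remaining gates.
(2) The final state's coefficient on |000> equals cos(7*pi/16).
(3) A full measurement returns |010> with probability sin(7*pi/16)**2.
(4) The expectation value of IYI is -sqrt(2 - sqrt(2))/2.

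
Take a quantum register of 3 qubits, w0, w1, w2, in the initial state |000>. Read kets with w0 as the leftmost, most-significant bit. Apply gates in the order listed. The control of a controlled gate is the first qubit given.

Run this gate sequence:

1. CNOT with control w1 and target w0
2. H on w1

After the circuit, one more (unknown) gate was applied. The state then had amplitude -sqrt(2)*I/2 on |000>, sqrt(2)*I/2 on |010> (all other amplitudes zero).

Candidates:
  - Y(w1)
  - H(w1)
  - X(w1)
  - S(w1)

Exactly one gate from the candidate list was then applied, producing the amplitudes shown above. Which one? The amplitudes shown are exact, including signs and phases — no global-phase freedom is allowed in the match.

The applied gate was Y(w1).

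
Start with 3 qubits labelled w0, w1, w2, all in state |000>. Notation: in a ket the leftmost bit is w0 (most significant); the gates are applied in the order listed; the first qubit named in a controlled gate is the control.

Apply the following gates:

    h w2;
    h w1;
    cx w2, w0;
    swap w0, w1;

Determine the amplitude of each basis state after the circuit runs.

After the circuit, the state carries amplitude 1/2 on |000>, 0 on |001>, 0 on |010>, 1/2 on |011>, 1/2 on |100>, 0 on |101>, 0 on |110>, 1/2 on |111>.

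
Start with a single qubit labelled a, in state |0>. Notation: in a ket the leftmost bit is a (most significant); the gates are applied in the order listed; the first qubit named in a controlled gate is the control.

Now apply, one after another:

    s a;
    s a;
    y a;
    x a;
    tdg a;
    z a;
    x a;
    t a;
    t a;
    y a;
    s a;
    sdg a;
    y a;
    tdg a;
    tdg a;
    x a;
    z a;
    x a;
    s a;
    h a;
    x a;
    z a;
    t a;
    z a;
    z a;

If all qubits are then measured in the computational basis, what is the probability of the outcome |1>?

The probability of measuring |1> is 1/2. Key observation: the block from step 8 through step 15 cancels to the identity and can be dropped.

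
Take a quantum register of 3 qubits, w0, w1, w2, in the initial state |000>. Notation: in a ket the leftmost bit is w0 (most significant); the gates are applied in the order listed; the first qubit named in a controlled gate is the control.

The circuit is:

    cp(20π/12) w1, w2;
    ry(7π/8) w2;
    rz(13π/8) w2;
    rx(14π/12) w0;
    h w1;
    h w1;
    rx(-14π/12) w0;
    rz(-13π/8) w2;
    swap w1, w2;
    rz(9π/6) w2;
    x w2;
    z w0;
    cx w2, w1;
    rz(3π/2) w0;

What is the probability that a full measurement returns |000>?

A full measurement returns |000> with probability 0. Key observation: the block from step 3 through step 8 cancels to the identity and can be dropped.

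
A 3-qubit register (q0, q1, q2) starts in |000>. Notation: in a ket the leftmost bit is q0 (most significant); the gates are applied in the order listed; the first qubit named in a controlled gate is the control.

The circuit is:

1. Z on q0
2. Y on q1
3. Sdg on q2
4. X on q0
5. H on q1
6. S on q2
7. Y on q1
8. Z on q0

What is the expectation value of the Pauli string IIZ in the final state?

The observable IIZ averages to 1.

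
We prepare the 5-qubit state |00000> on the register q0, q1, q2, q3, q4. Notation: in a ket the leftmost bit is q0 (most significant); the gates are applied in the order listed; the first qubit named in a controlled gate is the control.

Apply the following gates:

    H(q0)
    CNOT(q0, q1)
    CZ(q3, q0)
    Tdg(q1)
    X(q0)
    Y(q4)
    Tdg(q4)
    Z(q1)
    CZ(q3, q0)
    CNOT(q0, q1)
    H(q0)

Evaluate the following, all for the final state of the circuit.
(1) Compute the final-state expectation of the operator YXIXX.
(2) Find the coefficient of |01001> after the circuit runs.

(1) In the final state, YXIXX has expectation 0.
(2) The amplitude on |01001> is -1/2 + exp(I*pi/4)/2.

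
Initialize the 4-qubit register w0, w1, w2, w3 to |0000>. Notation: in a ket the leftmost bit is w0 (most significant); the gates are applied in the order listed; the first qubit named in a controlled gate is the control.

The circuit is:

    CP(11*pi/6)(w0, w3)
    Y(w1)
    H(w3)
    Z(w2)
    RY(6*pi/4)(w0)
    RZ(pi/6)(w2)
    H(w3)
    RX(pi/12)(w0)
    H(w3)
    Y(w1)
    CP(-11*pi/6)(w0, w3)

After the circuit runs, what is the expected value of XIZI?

The expectation value of XIZI is -1/2 - sqrt(3)/4.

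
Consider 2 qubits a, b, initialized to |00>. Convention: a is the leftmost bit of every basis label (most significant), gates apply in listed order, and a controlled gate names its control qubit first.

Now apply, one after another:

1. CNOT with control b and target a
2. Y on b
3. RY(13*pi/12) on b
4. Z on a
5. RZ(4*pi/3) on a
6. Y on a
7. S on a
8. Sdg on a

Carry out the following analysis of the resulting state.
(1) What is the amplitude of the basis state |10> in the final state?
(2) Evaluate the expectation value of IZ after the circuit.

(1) The amplitude on |10> is (-sqrt(3*sqrt(2) + 6)/4 - sqrt(2 - sqrt(2))/4)*exp(I*pi/3). Key observation: the block from step 7 through step 8 cancels to the identity and can be dropped.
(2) The expectation value of IZ is sqrt(2)/4 + sqrt(6)/4.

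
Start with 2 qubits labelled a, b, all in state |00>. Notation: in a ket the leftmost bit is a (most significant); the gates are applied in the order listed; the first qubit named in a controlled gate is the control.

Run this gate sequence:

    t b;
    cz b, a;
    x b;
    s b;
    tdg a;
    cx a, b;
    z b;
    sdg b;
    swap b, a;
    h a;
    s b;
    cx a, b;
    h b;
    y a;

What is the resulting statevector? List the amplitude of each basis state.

The final amplitudes are -I/2 on |00>, I/2 on |01>, -I/2 on |10>, -I/2 on |11>.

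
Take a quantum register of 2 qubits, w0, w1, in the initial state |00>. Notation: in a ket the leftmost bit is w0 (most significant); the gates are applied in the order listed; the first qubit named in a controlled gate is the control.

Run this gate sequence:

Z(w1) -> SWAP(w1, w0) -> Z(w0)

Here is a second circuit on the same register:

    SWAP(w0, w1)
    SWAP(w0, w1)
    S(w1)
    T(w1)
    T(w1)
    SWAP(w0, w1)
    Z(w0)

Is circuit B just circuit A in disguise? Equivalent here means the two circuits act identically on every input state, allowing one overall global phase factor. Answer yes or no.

Yes, they are equivalent — the unitaries differ by at most a global phase.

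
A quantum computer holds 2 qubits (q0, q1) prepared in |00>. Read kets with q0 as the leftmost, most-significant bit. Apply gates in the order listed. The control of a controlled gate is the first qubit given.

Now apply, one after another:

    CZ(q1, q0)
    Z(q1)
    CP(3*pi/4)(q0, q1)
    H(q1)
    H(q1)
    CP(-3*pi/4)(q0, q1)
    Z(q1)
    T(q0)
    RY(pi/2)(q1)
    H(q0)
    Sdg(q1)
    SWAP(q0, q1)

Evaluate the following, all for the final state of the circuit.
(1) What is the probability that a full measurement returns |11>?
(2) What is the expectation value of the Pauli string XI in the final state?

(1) Outcome |11> occurs with probability 1/4. Key observation: the block from step 2 through step 7 cancels to the identity and can be dropped.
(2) The expectation value of XI is 0.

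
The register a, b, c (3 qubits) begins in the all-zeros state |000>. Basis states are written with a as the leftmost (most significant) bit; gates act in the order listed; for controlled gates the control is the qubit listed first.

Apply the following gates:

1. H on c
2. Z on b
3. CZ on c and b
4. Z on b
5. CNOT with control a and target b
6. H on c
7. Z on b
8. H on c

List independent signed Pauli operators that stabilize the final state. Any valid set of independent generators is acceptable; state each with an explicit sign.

The final state is stabilized by the group generated by +IIX, +ZII, +IZI; other independent generating sets are equally valid.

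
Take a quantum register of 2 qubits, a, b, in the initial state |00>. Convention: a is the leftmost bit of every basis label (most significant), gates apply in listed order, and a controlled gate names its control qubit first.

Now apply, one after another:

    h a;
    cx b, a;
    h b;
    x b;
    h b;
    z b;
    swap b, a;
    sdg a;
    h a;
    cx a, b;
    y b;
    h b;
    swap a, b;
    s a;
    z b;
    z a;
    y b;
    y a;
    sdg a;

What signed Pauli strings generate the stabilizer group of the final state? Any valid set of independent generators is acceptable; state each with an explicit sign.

One valid set of independent stabilizer generators is +IX, +ZI (any independent generating set of the same group is equally correct).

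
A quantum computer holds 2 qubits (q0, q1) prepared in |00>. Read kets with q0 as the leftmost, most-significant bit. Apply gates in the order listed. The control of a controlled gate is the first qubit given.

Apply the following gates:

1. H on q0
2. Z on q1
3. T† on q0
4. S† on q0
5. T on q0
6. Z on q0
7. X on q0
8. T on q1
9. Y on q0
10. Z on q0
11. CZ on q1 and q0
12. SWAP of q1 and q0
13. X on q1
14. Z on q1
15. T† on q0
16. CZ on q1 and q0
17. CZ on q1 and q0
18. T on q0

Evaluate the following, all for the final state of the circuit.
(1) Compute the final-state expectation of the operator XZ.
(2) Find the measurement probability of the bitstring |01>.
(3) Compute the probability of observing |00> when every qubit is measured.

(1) The expectation value of XZ is 0. Key observation: steps 15-18 multiply out to the identity, so the circuit reduces to the remaining gates.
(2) A full measurement returns |01> with probability 1/2.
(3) The probability of measuring |00> is 1/2.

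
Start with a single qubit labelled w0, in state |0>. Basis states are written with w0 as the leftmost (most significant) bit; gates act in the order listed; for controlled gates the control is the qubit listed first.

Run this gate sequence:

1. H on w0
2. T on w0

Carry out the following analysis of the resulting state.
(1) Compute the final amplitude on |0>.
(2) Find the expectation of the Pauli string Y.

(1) The amplitude on |0> is sqrt(2)/2.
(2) The observable Y averages to sqrt(2)/2.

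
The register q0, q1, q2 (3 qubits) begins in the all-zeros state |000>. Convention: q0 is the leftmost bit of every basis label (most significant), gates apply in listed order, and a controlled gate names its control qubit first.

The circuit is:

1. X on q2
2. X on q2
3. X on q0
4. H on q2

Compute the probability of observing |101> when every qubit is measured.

The probability of measuring |101> is 1/2.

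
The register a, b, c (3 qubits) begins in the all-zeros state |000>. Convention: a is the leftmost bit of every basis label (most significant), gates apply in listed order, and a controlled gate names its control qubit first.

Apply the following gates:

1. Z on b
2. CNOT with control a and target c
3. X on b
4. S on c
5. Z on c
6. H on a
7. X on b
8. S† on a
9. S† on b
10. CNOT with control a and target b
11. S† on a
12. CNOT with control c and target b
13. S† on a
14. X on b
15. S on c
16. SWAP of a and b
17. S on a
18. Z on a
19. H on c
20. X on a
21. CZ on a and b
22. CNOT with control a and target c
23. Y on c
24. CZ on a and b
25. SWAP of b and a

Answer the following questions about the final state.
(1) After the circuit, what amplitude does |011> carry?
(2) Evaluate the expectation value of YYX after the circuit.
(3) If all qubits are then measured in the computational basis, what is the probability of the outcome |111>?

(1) The amplitude on |011> is 0.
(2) The expectation value of YYX is -1.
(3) Outcome |111> occurs with probability 1/4.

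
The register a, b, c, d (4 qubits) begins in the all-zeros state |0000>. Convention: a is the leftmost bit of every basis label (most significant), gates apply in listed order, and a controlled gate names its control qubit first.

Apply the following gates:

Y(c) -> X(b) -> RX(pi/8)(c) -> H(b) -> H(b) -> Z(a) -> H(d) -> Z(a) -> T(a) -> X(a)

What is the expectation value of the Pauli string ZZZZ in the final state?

The expectation value of ZZZZ is 0. Key observation: the block from step 4 through step 5 cancels to the identity and can be dropped.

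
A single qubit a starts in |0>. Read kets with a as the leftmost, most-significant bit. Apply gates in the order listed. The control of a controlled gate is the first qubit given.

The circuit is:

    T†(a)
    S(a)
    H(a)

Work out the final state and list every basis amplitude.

The resulting statevector has amplitude sqrt(2)/2 on |0>, sqrt(2)/2 on |1>.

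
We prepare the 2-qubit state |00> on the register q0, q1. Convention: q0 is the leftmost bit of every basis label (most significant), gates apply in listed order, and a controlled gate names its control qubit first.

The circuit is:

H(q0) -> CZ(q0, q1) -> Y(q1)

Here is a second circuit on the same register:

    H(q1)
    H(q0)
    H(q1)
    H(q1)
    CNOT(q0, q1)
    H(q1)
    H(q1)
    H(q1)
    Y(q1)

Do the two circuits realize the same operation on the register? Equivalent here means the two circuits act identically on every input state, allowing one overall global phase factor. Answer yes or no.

Yes — the two circuits implement the same unitary up to a global phase.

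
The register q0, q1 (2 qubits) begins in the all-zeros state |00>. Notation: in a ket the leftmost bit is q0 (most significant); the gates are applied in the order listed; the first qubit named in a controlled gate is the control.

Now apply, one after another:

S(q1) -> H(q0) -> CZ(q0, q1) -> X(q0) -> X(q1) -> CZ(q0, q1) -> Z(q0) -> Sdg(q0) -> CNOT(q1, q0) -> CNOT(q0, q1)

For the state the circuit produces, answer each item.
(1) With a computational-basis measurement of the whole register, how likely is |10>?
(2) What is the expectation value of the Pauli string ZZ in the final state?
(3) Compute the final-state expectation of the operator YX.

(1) Outcome |10> occurs with probability 1/2.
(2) The observable ZZ averages to -1.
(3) The observable YX averages to 1.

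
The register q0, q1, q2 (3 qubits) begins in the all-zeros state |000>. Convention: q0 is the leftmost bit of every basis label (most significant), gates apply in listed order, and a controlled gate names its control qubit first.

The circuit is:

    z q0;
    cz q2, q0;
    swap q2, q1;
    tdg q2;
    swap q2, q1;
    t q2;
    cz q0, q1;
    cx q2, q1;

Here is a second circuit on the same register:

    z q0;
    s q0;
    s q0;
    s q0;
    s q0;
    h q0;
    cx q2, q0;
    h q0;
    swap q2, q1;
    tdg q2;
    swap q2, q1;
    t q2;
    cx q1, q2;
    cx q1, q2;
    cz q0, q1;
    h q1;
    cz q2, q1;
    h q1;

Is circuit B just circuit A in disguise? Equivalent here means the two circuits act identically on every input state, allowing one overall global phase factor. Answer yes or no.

Yes: on every input state the two circuits agree up to one overall phase factor.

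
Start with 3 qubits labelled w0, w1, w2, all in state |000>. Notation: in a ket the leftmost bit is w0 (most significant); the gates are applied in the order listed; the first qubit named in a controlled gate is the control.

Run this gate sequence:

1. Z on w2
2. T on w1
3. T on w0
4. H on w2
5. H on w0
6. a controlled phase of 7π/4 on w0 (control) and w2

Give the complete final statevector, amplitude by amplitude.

After the circuit, the state carries amplitude 1/2 on |000>, 1/2 on |001>, 0 on |010>, 0 on |011>, 1/2 on |100>, -exp(3*I*pi/4)/2 on |101>, 0 on |110>, 0 on |111>.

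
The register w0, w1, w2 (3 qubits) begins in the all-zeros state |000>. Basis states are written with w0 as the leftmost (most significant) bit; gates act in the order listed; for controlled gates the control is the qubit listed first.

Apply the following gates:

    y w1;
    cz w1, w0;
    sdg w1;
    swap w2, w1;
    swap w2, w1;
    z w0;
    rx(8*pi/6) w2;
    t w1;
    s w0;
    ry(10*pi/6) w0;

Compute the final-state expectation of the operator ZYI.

The expectation value of ZYI is 0. Key observation: gates 4-5 undo each other exactly, leaving only the rest of the circuit to track.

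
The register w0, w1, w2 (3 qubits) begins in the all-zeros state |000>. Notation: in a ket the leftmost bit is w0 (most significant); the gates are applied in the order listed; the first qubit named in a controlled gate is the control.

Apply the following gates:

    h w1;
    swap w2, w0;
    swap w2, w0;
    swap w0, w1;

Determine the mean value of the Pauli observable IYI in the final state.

In the final state, IYI has expectation 0.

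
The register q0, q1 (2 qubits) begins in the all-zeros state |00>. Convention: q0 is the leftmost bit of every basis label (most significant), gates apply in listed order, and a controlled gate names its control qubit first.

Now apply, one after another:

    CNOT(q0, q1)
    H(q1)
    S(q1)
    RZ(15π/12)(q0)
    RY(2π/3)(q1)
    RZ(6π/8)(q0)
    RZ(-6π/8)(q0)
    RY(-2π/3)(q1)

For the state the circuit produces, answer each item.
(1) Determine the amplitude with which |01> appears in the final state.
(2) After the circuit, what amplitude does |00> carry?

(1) The amplitude on |01> is -sqrt(2)*exp(7*I*pi/8)/2. Key observation: gates 5-8 undo each other exactly, leaving only the rest of the circuit to track.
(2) The final state's coefficient on |00> equals -sqrt(2)*exp(3*I*pi/8)/2.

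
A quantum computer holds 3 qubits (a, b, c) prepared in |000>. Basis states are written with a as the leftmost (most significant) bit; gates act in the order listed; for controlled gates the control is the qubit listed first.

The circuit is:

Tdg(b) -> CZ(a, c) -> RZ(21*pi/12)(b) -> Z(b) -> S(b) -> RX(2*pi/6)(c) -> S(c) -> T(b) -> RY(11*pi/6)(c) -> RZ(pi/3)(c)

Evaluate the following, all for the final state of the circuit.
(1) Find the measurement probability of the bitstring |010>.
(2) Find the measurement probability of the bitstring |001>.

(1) Outcome |010> occurs with probability 0.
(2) A full measurement returns |001> with probability 1/2 - sqrt(3)/4.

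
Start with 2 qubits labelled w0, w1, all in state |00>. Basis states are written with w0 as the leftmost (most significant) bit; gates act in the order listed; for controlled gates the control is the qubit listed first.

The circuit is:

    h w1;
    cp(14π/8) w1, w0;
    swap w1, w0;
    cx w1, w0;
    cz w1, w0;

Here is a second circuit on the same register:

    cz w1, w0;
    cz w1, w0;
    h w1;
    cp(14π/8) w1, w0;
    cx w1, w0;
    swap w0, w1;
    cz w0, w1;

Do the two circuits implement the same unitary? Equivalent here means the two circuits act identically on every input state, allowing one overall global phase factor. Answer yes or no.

No — the two circuits implement different unitaries, even allowing a global phase.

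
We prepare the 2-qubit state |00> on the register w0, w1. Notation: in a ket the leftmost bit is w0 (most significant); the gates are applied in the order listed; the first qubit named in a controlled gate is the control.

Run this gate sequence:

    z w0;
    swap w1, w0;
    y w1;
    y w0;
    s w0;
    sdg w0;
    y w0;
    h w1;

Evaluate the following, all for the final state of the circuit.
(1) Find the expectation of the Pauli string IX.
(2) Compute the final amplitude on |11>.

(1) The expectation value of IX is -1.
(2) |11> carries amplitude 0 in the final state.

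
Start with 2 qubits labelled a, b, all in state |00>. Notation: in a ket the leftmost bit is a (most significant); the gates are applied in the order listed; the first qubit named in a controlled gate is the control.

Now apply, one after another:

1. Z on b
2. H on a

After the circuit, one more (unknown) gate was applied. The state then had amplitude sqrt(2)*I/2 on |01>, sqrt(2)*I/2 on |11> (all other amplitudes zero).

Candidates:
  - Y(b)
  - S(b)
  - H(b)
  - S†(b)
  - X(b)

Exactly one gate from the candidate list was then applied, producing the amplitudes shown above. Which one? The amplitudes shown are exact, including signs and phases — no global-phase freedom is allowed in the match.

The unique candidate consistent with the amplitudes is Y(b).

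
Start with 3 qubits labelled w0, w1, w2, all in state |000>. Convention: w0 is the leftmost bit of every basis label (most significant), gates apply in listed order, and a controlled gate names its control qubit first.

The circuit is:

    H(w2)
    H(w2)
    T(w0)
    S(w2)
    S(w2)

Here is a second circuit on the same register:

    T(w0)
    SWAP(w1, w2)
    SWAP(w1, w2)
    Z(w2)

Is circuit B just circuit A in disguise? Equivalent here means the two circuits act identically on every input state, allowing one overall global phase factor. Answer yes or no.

Yes — the two circuits implement the same unitary up to a global phase.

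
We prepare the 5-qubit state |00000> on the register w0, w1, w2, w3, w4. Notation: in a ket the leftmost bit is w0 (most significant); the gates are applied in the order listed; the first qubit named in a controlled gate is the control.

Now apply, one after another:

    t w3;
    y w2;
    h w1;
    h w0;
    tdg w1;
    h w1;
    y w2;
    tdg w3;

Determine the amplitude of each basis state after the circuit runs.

The resulting statevector has amplitude sqrt(2)*(1 - exp(3*I*pi/4))/4 on |00000>, sqrt(2)*(1 + exp(3*I*pi/4))/4 on |01000>, sqrt(2)*(1 - exp(3*I*pi/4))/4 on |10000>, sqrt(2)*(1 + exp(3*I*pi/4))/4 on |11000>, and 0 on every other basis state.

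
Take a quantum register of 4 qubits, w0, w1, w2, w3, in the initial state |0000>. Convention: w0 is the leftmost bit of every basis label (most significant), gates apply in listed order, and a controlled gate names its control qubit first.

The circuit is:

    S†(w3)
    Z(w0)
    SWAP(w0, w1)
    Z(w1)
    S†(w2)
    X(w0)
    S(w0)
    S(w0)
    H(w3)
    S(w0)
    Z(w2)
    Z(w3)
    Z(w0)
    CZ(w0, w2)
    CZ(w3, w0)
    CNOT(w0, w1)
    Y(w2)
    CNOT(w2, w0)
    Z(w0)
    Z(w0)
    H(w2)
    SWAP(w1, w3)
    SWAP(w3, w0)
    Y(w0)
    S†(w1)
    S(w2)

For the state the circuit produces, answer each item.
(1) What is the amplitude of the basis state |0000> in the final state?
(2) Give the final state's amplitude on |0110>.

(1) The amplitude on |0000> is I/2.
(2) The final state's coefficient on |0110> equals -I/2.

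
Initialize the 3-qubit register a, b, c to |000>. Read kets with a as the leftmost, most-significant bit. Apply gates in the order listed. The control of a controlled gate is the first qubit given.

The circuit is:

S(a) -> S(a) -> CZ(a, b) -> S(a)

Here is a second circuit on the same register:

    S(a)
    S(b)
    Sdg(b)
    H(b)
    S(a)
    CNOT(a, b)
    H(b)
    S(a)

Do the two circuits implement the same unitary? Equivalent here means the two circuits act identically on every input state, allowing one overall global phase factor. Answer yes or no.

Yes, they are equivalent — the unitaries differ by at most a global phase.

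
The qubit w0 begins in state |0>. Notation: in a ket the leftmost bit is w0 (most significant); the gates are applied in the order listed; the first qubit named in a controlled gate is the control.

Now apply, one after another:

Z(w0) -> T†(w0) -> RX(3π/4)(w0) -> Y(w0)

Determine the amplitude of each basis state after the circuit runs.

After the circuit, the state carries amplitude -sqrt(sqrt(2) + 2)/2 on |0>, I*sqrt(2 - sqrt(2))/2 on |1>.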